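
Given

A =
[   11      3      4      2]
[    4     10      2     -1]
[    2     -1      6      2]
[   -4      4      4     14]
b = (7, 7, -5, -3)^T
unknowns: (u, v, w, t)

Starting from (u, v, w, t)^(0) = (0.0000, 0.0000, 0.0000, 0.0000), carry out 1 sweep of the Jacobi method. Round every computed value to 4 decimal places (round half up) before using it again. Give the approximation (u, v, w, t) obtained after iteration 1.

Iteration 1:
  u = (7 - (3)·0.0000 - (4)·0.0000 - (2)·0.0000) / (11) = 0.6364
  v = (7 - (4)·0.0000 - (2)·0.0000 - (-1)·0.0000) / (10) = 0.7000
  w = (-5 - (2)·0.0000 - (-1)·0.0000 - (2)·0.0000) / (6) = -0.8333
  t = (-3 - (-4)·0.0000 - (4)·0.0000 - (4)·0.0000) / (14) = -0.2143

(0.6364, 0.7000, -0.8333, -0.2143)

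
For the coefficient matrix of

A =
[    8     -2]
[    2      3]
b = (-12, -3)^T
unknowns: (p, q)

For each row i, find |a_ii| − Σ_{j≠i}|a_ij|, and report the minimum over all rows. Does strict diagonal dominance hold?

row 1: |8| − (2) = 6
row 2: |3| − (2) = 1
minimum over rows = 1 → strictly diagonally dominant (convergence guaranteed)

1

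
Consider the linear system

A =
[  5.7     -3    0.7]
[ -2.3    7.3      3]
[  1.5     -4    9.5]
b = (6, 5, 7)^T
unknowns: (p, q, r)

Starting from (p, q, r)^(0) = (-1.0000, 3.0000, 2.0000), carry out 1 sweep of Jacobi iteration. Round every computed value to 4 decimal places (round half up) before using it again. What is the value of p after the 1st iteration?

Iteration 1:
  p = (6 - (-3)·3.0000 - (0.7)·2.0000) / (5.7) = 2.3860
  q = (5 - (-2.3)·-1.0000 - (3)·2.0000) / (7.3) = -0.4521
  r = (7 - (1.5)·-1.0000 - (-4)·3.0000) / (9.5) = 2.1579

2.3860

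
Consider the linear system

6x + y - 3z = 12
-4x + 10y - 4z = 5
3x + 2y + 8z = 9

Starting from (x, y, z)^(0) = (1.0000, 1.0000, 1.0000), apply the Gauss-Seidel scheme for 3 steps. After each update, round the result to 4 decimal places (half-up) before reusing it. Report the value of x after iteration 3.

1.9572

Iteration 1:
  x = (12 - (1)·1.0000 - (-3)·1.0000) / (6) = 2.3333
  y = (5 - (-4)·2.3333 - (-4)·1.0000) / (10) = 1.8333
  z = (9 - (3)·2.3333 - (2)·1.8333) / (8) = -0.2083
Iteration 2:
  x = (12 - (1)·1.8333 - (-3)·-0.2083) / (6) = 1.5903
  y = (5 - (-4)·1.5903 - (-4)·-0.2083) / (10) = 1.0528
  z = (9 - (3)·1.5903 - (2)·1.0528) / (8) = 0.2654
Iteration 3:
  x = (12 - (1)·1.0528 - (-3)·0.2654) / (6) = 1.9572
  y = (5 - (-4)·1.9572 - (-4)·0.2654) / (10) = 1.3890
  z = (9 - (3)·1.9572 - (2)·1.3890) / (8) = 0.0438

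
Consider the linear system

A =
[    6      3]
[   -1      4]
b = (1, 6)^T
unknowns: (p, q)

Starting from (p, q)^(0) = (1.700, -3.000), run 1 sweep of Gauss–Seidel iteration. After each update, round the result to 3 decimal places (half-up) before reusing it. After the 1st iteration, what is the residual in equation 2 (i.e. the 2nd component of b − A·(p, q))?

Iteration 1:
  p = (1 - (3)·-3.000) / (6) = 1.667
  q = (6 - (-1)·1.667) / (4) = 1.917
Residual b − A·x = (-14.753, -0.001)

-0.001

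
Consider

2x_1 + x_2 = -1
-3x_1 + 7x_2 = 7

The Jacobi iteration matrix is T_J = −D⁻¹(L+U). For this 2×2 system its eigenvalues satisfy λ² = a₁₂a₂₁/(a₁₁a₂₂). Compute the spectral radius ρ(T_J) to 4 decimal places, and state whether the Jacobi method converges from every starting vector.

0.4629

a₁₂a₂₁/(a₁₁a₂₂) = (1)·(-3) / ((2)·(7)) = -0.214286
ρ = √|-0.214286| = √0.214286 = 0.4629
ρ < 1, so Jacobi converges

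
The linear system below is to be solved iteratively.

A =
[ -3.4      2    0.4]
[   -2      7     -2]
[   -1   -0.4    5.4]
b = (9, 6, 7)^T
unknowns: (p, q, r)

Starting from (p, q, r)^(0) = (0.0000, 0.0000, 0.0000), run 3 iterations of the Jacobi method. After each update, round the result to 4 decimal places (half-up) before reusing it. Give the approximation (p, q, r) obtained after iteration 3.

(-2.2676, 0.5369, 0.9626)

Iteration 1:
  p = (9 - (2)·0.0000 - (0.4)·0.0000) / (-3.4) = -2.6471
  q = (6 - (-2)·0.0000 - (-2)·0.0000) / (7) = 0.8571
  r = (7 - (-1)·0.0000 - (-0.4)·0.0000) / (5.4) = 1.2963
Iteration 2:
  p = (9 - (2)·0.8571 - (0.4)·1.2963) / (-3.4) = -1.9904
  q = (6 - (-2)·-2.6471 - (-2)·1.2963) / (7) = 0.4712
  r = (7 - (-1)·-2.6471 - (-0.4)·0.8571) / (5.4) = 0.8696
Iteration 3:
  p = (9 - (2)·0.4712 - (0.4)·0.8696) / (-3.4) = -2.2676
  q = (6 - (-2)·-1.9904 - (-2)·0.8696) / (7) = 0.5369
  r = (7 - (-1)·-1.9904 - (-0.4)·0.4712) / (5.4) = 0.9626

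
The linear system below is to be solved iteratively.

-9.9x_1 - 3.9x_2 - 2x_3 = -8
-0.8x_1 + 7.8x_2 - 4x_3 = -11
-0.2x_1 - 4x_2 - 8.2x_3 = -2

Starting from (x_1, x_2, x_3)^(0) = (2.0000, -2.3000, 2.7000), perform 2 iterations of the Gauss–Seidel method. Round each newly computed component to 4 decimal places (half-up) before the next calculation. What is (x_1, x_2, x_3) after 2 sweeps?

(0.7367, -1.2478, 0.8346)

Iteration 1:
  x_1 = (-8 - (-3.9)·-2.3000 - (-2)·2.7000) / (-9.9) = 1.1687
  x_2 = (-11 - (-0.8)·1.1687 - (-4)·2.7000) / (7.8) = 0.0942
  x_3 = (-2 - (-0.2)·1.1687 - (-4)·0.0942) / (-8.2) = 0.1694
Iteration 2:
  x_1 = (-8 - (-3.9)·0.0942 - (-2)·0.1694) / (-9.9) = 0.7367
  x_2 = (-11 - (-0.8)·0.7367 - (-4)·0.1694) / (7.8) = -1.2478
  x_3 = (-2 - (-0.2)·0.7367 - (-4)·-1.2478) / (-8.2) = 0.8346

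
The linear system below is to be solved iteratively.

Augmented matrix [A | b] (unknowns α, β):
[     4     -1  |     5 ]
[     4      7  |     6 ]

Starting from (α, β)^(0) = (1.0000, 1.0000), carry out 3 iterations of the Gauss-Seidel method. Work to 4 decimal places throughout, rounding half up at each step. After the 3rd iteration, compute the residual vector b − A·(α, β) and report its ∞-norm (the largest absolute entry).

Iteration 1:
  α = (5 - (-1)·1.0000) / (4) = 1.5000
  β = (6 - (4)·1.5000) / (7) = 0.0000
Iteration 2:
  α = (5 - (-1)·0.0000) / (4) = 1.2500
  β = (6 - (4)·1.2500) / (7) = 0.1429
Iteration 3:
  α = (5 - (-1)·0.1429) / (4) = 1.2857
  β = (6 - (4)·1.2857) / (7) = 0.1225
Residual b − A·x = (-0.0203, -0.0003); ∞-norm = 0.0203

0.0203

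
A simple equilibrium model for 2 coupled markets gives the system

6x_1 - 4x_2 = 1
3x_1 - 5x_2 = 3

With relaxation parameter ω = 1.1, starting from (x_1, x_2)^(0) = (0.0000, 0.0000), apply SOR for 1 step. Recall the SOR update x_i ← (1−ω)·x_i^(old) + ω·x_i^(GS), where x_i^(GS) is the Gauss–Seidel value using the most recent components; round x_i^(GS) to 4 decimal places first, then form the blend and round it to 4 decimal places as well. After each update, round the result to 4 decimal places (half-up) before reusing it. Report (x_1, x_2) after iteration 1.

(0.1834, -0.5390)

Iteration 1:
  x_1: GS value = (1 - (-4)·0.0000) / (6) = 0.1667;  x_1 ← (1−ω)·0.0000 + ω·0.1667 = 0.1834
  x_2: GS value = (3 - (3)·0.1834) / (-5) = -0.4900;  x_2 ← (1−ω)·0.0000 + ω·-0.4900 = -0.5390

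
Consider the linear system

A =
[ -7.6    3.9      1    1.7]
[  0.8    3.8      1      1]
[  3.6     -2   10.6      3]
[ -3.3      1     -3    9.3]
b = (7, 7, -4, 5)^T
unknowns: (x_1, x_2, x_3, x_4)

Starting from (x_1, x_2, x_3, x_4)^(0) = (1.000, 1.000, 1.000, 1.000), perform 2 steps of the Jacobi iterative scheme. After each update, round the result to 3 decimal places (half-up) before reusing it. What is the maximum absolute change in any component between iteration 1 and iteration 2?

0.970

Iteration 1:
  x_1 = (7 - (3.9)·1.000 - (1)·1.000 - (1.7)·1.000) / (-7.6) = -0.053
  x_2 = (7 - (0.8)·1.000 - (1)·1.000 - (1)·1.000) / (3.8) = 1.105
  x_3 = (-4 - (3.6)·1.000 - (-2)·1.000 - (3)·1.000) / (10.6) = -0.811
  x_4 = (5 - (-3.3)·1.000 - (1)·1.000 - (-3)·1.000) / (9.3) = 1.108
Iteration 2:
  x_1 = (7 - (3.9)·1.105 - (1)·-0.811 - (1.7)·1.108) / (-7.6) = -0.213
  x_2 = (7 - (0.8)·-0.053 - (1)·-0.811 - (1)·1.108) / (3.8) = 1.775
  x_3 = (-4 - (3.6)·-0.053 - (-2)·1.105 - (3)·1.108) / (10.6) = -0.464
  x_4 = (5 - (-3.3)·-0.053 - (1)·1.105 - (-3)·-0.811) / (9.3) = 0.138
Change: (-0.160, 0.670, 0.347, -0.970) → max |·| = 0.970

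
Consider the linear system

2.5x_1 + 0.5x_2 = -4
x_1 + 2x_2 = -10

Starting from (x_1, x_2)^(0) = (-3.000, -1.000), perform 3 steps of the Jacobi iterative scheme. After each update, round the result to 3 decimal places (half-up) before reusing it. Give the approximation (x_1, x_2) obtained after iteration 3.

(-0.740, -4.550)

Iteration 1:
  x_1 = (-4 - (0.5)·-1.000) / (2.5) = -1.400
  x_2 = (-10 - (1)·-3.000) / (2) = -3.500
Iteration 2:
  x_1 = (-4 - (0.5)·-3.500) / (2.5) = -0.900
  x_2 = (-10 - (1)·-1.400) / (2) = -4.300
Iteration 3:
  x_1 = (-4 - (0.5)·-4.300) / (2.5) = -0.740
  x_2 = (-10 - (1)·-0.900) / (2) = -4.550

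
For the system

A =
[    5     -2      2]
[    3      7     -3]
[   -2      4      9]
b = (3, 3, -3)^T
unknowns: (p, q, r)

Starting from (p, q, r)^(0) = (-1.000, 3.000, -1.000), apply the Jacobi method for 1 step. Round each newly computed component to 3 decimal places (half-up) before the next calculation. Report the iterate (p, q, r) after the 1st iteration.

Iteration 1:
  p = (3 - (-2)·3.000 - (2)·-1.000) / (5) = 2.200
  q = (3 - (3)·-1.000 - (-3)·-1.000) / (7) = 0.429
  r = (-3 - (-2)·-1.000 - (4)·3.000) / (9) = -1.889

(2.200, 0.429, -1.889)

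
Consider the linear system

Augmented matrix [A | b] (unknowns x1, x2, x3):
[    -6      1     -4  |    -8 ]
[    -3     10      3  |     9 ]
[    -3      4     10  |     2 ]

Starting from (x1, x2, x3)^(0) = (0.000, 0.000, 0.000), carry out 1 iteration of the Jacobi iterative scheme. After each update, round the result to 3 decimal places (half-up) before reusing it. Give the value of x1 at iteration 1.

1.333

Iteration 1:
  x1 = (-8 - (1)·0.000 - (-4)·0.000) / (-6) = 1.333
  x2 = (9 - (-3)·0.000 - (3)·0.000) / (10) = 0.900
  x3 = (2 - (-3)·0.000 - (4)·0.000) / (10) = 0.200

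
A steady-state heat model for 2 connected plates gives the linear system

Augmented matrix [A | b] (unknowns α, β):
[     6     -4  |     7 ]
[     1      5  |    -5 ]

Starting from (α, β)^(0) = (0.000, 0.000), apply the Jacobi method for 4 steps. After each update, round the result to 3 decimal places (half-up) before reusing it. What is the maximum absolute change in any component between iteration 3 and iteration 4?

Iteration 1:
  α = (7 - (-4)·0.000) / (6) = 1.167
  β = (-5 - (1)·0.000) / (5) = -1.000
Iteration 2:
  α = (7 - (-4)·-1.000) / (6) = 0.500
  β = (-5 - (1)·1.167) / (5) = -1.233
Iteration 3:
  α = (7 - (-4)·-1.233) / (6) = 0.345
  β = (-5 - (1)·0.500) / (5) = -1.100
Iteration 4:
  α = (7 - (-4)·-1.100) / (6) = 0.433
  β = (-5 - (1)·0.345) / (5) = -1.069
Change: (0.088, 0.031) → max |·| = 0.088

0.088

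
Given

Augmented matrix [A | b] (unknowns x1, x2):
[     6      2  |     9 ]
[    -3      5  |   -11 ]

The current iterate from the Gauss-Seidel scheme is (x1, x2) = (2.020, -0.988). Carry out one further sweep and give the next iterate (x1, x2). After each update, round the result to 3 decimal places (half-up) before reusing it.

One sweep:
  x1 = (9 - (2)·-0.988) / (6) = 1.829
  x2 = (-11 - (-3)·1.829) / (5) = -1.103

(1.829, -1.103)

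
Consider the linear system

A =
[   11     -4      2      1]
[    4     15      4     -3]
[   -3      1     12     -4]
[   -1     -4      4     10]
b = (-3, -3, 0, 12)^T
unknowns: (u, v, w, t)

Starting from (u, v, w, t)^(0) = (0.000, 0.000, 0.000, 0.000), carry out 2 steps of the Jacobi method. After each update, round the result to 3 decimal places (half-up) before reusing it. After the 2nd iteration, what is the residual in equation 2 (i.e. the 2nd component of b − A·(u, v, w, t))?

Iteration 1:
  u = (-3 - (-4)·0.000 - (2)·0.000 - (1)·0.000) / (11) = -0.273
  v = (-3 - (4)·0.000 - (4)·0.000 - (-3)·0.000) / (15) = -0.200
  w = (0 - (-3)·0.000 - (1)·0.000 - (-4)·0.000) / (12) = 0.000
  t = (12 - (-1)·0.000 - (-4)·0.000 - (4)·0.000) / (10) = 1.200
Iteration 2:
  u = (-3 - (-4)·-0.200 - (2)·0.000 - (1)·1.200) / (11) = -0.455
  v = (-3 - (4)·-0.273 - (4)·0.000 - (-3)·1.200) / (15) = 0.113
  w = (0 - (-3)·-0.273 - (1)·-0.200 - (-4)·1.200) / (12) = 0.348
  t = (12 - (-1)·-0.273 - (-4)·-0.200 - (4)·0.000) / (10) = 1.093
Residual b − A·x = (0.668, -0.988, -1.282, -0.325)

-0.988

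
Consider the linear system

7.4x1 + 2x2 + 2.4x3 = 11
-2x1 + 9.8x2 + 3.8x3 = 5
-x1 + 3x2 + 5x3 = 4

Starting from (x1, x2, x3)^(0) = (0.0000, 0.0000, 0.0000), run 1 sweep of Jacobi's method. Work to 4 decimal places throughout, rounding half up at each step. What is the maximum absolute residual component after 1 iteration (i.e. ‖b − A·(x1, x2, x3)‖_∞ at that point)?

Iteration 1:
  x1 = (11 - (2)·0.0000 - (2.4)·0.0000) / (7.4) = 1.4865
  x2 = (5 - (-2)·0.0000 - (3.8)·0.0000) / (9.8) = 0.5102
  x3 = (4 - (-1)·0.0000 - (3)·0.0000) / (5) = 0.8000
Residual b − A·x = (-2.9405, -0.0670, -0.0441); ∞-norm = 2.9405

2.9405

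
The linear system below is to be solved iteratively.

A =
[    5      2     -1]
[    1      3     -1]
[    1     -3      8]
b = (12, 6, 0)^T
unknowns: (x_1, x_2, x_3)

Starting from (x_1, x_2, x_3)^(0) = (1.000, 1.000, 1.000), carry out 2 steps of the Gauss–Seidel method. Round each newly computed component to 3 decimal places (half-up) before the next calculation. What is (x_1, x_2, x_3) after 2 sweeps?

Iteration 1:
  x_1 = (12 - (2)·1.000 - (-1)·1.000) / (5) = 2.200
  x_2 = (6 - (1)·2.200 - (-1)·1.000) / (3) = 1.600
  x_3 = (0 - (1)·2.200 - (-3)·1.600) / (8) = 0.325
Iteration 2:
  x_1 = (12 - (2)·1.600 - (-1)·0.325) / (5) = 1.825
  x_2 = (6 - (1)·1.825 - (-1)·0.325) / (3) = 1.500
  x_3 = (0 - (1)·1.825 - (-3)·1.500) / (8) = 0.334

(1.825, 1.500, 0.334)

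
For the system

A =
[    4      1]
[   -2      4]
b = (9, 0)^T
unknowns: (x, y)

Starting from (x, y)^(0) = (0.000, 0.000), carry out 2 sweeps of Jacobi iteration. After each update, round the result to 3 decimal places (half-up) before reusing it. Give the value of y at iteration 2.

Iteration 1:
  x = (9 - (1)·0.000) / (4) = 2.250
  y = (0 - (-2)·0.000) / (4) = 0.000
Iteration 2:
  x = (9 - (1)·0.000) / (4) = 2.250
  y = (0 - (-2)·2.250) / (4) = 1.125

1.125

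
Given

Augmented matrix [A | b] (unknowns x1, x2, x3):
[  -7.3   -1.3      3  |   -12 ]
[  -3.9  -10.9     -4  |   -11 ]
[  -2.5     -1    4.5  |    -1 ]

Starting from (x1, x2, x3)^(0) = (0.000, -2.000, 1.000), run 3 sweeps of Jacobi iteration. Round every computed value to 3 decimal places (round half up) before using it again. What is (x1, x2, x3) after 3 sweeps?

Iteration 1:
  x1 = (-12 - (-1.3)·-2.000 - (3)·1.000) / (-7.3) = 2.411
  x2 = (-11 - (-3.9)·0.000 - (-4)·1.000) / (-10.9) = 0.642
  x3 = (-1 - (-2.5)·0.000 - (-1)·-2.000) / (4.5) = -0.667
Iteration 2:
  x1 = (-12 - (-1.3)·0.642 - (3)·-0.667) / (-7.3) = 1.255
  x2 = (-11 - (-3.9)·2.411 - (-4)·-0.667) / (-10.9) = 0.391
  x3 = (-1 - (-2.5)·2.411 - (-1)·0.642) / (4.5) = 1.260
Iteration 3:
  x1 = (-12 - (-1.3)·0.391 - (3)·1.260) / (-7.3) = 2.092
  x2 = (-11 - (-3.9)·1.255 - (-4)·1.260) / (-10.9) = 0.098
  x3 = (-1 - (-2.5)·1.255 - (-1)·0.391) / (4.5) = 0.562

(2.092, 0.098, 0.562)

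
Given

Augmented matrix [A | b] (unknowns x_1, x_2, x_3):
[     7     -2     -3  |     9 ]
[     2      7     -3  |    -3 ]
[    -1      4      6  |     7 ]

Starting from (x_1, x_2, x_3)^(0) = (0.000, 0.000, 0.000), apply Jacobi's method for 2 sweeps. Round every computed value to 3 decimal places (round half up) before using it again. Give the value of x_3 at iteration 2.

1.667

Iteration 1:
  x_1 = (9 - (-2)·0.000 - (-3)·0.000) / (7) = 1.286
  x_2 = (-3 - (2)·0.000 - (-3)·0.000) / (7) = -0.429
  x_3 = (7 - (-1)·0.000 - (4)·0.000) / (6) = 1.167
Iteration 2:
  x_1 = (9 - (-2)·-0.429 - (-3)·1.167) / (7) = 1.663
  x_2 = (-3 - (2)·1.286 - (-3)·1.167) / (7) = -0.296
  x_3 = (7 - (-1)·1.286 - (4)·-0.429) / (6) = 1.667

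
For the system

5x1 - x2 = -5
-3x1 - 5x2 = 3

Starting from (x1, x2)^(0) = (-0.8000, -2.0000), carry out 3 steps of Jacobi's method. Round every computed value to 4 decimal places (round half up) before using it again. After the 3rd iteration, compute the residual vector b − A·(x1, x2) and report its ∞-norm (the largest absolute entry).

Iteration 1:
  x1 = (-5 - (-1)·-2.0000) / (5) = -1.4000
  x2 = (3 - (-3)·-0.8000) / (-5) = -0.1200
Iteration 2:
  x1 = (-5 - (-1)·-0.1200) / (5) = -1.0240
  x2 = (3 - (-3)·-1.4000) / (-5) = 0.2400
Iteration 3:
  x1 = (-5 - (-1)·0.2400) / (5) = -0.9520
  x2 = (3 - (-3)·-1.0240) / (-5) = 0.0144
Residual b − A·x = (-0.2256, 0.2160); ∞-norm = 0.2256

0.2256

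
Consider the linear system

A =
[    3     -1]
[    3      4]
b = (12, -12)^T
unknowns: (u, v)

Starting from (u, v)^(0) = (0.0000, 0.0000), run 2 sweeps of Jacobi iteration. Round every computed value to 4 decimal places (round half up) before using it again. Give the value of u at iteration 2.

3.0000

Iteration 1:
  u = (12 - (-1)·0.0000) / (3) = 4.0000
  v = (-12 - (3)·0.0000) / (4) = -3.0000
Iteration 2:
  u = (12 - (-1)·-3.0000) / (3) = 3.0000
  v = (-12 - (3)·4.0000) / (4) = -6.0000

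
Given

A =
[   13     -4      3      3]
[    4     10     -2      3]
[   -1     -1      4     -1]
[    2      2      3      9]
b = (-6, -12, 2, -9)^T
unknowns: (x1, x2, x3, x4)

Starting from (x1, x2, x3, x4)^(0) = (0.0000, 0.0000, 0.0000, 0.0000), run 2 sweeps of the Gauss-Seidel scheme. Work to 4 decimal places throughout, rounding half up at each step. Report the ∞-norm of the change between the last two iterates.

Iteration 1:
  x1 = (-6 - (-4)·0.0000 - (3)·0.0000 - (3)·0.0000) / (13) = -0.4615
  x2 = (-12 - (4)·-0.4615 - (-2)·0.0000 - (3)·0.0000) / (10) = -1.0154
  x3 = (2 - (-1)·-0.4615 - (-1)·-1.0154 - (-1)·0.0000) / (4) = 0.1308
  x4 = (-9 - (2)·-0.4615 - (2)·-1.0154 - (3)·0.1308) / (9) = -0.7154
Iteration 2:
  x1 = (-6 - (-4)·-1.0154 - (3)·0.1308 - (3)·-0.7154) / (13) = -0.6391
  x2 = (-12 - (4)·-0.6391 - (-2)·0.1308 - (3)·-0.7154) / (10) = -0.7036
  x3 = (2 - (-1)·-0.6391 - (-1)·-0.7036 - (-1)·-0.7154) / (4) = -0.0145
  x4 = (-9 - (2)·-0.6391 - (2)·-0.7036 - (3)·-0.0145) / (9) = -0.6968
Change: (-0.1776, 0.3118, -0.1453, 0.0186) → max |·| = 0.3118

0.3118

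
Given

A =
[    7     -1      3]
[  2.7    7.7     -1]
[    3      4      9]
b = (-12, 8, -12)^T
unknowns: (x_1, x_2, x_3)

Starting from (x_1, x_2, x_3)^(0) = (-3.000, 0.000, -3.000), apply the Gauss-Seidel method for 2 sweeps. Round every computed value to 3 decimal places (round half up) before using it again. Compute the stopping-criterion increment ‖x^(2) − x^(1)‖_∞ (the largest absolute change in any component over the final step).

Iteration 1:
  x_1 = (-12 - (-1)·0.000 - (3)·-3.000) / (7) = -0.429
  x_2 = (8 - (2.7)·-0.429 - (-1)·-3.000) / (7.7) = 0.800
  x_3 = (-12 - (3)·-0.429 - (4)·0.800) / (9) = -1.546
Iteration 2:
  x_1 = (-12 - (-1)·0.800 - (3)·-1.546) / (7) = -0.937
  x_2 = (8 - (2.7)·-0.937 - (-1)·-1.546) / (7.7) = 1.167
  x_3 = (-12 - (3)·-0.937 - (4)·1.167) / (9) = -1.540
Change: (-0.508, 0.367, 0.006) → max |·| = 0.508

0.508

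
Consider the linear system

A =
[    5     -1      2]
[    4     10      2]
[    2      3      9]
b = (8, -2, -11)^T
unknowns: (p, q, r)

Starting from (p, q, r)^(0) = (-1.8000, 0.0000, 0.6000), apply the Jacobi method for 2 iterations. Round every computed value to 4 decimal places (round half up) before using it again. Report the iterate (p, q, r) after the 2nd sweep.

Iteration 1:
  p = (8 - (-1)·0.0000 - (2)·0.6000) / (5) = 1.3600
  q = (-2 - (4)·-1.8000 - (2)·0.6000) / (10) = 0.4000
  r = (-11 - (2)·-1.8000 - (3)·0.0000) / (9) = -0.8222
Iteration 2:
  p = (8 - (-1)·0.4000 - (2)·-0.8222) / (5) = 2.0089
  q = (-2 - (4)·1.3600 - (2)·-0.8222) / (10) = -0.5796
  r = (-11 - (2)·1.3600 - (3)·0.4000) / (9) = -1.6578

(2.0089, -0.5796, -1.6578)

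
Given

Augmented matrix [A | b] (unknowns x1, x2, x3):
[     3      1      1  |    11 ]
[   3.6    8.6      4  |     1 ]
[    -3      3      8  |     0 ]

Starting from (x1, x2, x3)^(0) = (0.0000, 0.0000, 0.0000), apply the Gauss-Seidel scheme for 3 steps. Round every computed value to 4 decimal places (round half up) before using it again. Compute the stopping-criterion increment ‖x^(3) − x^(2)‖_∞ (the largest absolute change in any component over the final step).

0.1944

Iteration 1:
  x1 = (11 - (1)·0.0000 - (1)·0.0000) / (3) = 3.6667
  x2 = (1 - (3.6)·3.6667 - (4)·0.0000) / (8.6) = -1.4186
  x3 = (0 - (-3)·3.6667 - (3)·-1.4186) / (8) = 1.9070
Iteration 2:
  x1 = (11 - (1)·-1.4186 - (1)·1.9070) / (3) = 3.5039
  x2 = (1 - (3.6)·3.5039 - (4)·1.9070) / (8.6) = -2.2374
  x3 = (0 - (-3)·3.5039 - (3)·-2.2374) / (8) = 2.1530
Iteration 3:
  x1 = (11 - (1)·-2.2374 - (1)·2.1530) / (3) = 3.6948
  x2 = (1 - (3.6)·3.6948 - (4)·2.1530) / (8.6) = -2.4318
  x3 = (0 - (-3)·3.6948 - (3)·-2.4318) / (8) = 2.2975
Change: (0.1909, -0.1944, 0.1445) → max |·| = 0.1944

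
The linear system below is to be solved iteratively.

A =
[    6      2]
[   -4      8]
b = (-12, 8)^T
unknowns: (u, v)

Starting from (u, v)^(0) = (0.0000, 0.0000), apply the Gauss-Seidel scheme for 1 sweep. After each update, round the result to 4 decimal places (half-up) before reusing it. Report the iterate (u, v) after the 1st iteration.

(-2.0000, 0.0000)

Iteration 1:
  u = (-12 - (2)·0.0000) / (6) = -2.0000
  v = (8 - (-4)·-2.0000) / (8) = 0.0000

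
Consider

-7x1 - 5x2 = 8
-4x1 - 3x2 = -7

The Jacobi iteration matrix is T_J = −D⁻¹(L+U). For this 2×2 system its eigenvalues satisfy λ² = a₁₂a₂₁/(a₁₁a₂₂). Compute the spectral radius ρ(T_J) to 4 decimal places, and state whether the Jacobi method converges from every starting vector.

0.9759

a₁₂a₂₁/(a₁₁a₂₂) = (-5)·(-4) / ((-7)·(-3)) = 0.952381
ρ = √|0.952381| = √0.952381 = 0.9759
ρ < 1, so Jacobi converges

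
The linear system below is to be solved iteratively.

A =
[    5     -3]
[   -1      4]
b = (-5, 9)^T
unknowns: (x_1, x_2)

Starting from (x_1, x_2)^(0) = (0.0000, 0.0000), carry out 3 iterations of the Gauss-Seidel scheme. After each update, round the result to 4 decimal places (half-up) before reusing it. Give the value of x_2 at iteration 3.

Iteration 1:
  x_1 = (-5 - (-3)·0.0000) / (5) = -1.0000
  x_2 = (9 - (-1)·-1.0000) / (4) = 2.0000
Iteration 2:
  x_1 = (-5 - (-3)·2.0000) / (5) = 0.2000
  x_2 = (9 - (-1)·0.2000) / (4) = 2.3000
Iteration 3:
  x_1 = (-5 - (-3)·2.3000) / (5) = 0.3800
  x_2 = (9 - (-1)·0.3800) / (4) = 2.3450

2.3450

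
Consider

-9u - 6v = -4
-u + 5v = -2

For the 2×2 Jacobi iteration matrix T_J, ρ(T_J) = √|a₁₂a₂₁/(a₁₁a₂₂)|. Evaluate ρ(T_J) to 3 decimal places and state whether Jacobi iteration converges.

a₁₂a₂₁/(a₁₁a₂₂) = (-6)·(-1) / ((-9)·(5)) = -0.133333
ρ = √|-0.133333| = √0.133333 = 0.365
ρ < 1, so Jacobi converges

0.365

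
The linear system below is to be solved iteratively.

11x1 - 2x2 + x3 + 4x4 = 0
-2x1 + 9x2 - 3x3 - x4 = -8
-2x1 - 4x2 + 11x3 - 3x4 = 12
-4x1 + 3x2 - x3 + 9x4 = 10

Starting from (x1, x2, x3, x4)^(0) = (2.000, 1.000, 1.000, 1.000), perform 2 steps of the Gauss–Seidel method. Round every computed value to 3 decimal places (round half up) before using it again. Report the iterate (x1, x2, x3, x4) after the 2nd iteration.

(-0.661, -0.516, 1.133, 1.115)

Iteration 1:
  x1 = (0 - (-2)·1.000 - (1)·1.000 - (4)·1.000) / (11) = -0.273
  x2 = (-8 - (-2)·-0.273 - (-3)·1.000 - (-1)·1.000) / (9) = -0.505
  x3 = (12 - (-2)·-0.273 - (-4)·-0.505 - (-3)·1.000) / (11) = 1.130
  x4 = (10 - (-4)·-0.273 - (3)·-0.505 - (-1)·1.130) / (9) = 1.284
Iteration 2:
  x1 = (0 - (-2)·-0.505 - (1)·1.130 - (4)·1.284) / (11) = -0.661
  x2 = (-8 - (-2)·-0.661 - (-3)·1.130 - (-1)·1.284) / (9) = -0.516
  x3 = (12 - (-2)·-0.661 - (-4)·-0.516 - (-3)·1.284) / (11) = 1.133
  x4 = (10 - (-4)·-0.661 - (3)·-0.516 - (-1)·1.133) / (9) = 1.115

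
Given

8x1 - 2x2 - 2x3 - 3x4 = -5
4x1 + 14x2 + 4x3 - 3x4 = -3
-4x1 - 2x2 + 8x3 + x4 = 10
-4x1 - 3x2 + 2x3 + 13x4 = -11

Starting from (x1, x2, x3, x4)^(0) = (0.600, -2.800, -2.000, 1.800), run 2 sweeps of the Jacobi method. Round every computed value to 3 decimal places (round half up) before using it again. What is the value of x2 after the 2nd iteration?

-0.279

Iteration 1:
  x1 = (-5 - (-2)·-2.800 - (-2)·-2.000 - (-3)·1.800) / (8) = -1.150
  x2 = (-3 - (4)·0.600 - (4)·-2.000 - (-3)·1.800) / (14) = 0.571
  x3 = (10 - (-4)·0.600 - (-2)·-2.800 - (1)·1.800) / (8) = 0.625
  x4 = (-11 - (-4)·0.600 - (-3)·-2.800 - (2)·-2.000) / (13) = -1.000
Iteration 2:
  x1 = (-5 - (-2)·0.571 - (-2)·0.625 - (-3)·-1.000) / (8) = -0.701
  x2 = (-3 - (4)·-1.150 - (4)·0.625 - (-3)·-1.000) / (14) = -0.279
  x3 = (10 - (-4)·-1.150 - (-2)·0.571 - (1)·-1.000) / (8) = 0.943
  x4 = (-11 - (-4)·-1.150 - (-3)·0.571 - (2)·0.625) / (13) = -1.164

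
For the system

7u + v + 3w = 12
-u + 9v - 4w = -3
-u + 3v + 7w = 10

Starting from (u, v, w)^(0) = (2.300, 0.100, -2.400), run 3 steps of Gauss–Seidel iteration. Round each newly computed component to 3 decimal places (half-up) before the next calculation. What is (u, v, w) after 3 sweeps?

Iteration 1:
  u = (12 - (1)·0.100 - (3)·-2.400) / (7) = 2.729
  v = (-3 - (-1)·2.729 - (-4)·-2.400) / (9) = -1.097
  w = (10 - (-1)·2.729 - (3)·-1.097) / (7) = 2.289
Iteration 2:
  u = (12 - (1)·-1.097 - (3)·2.289) / (7) = 0.890
  v = (-3 - (-1)·0.890 - (-4)·2.289) / (9) = 0.783
  w = (10 - (-1)·0.890 - (3)·0.783) / (7) = 1.220
Iteration 3:
  u = (12 - (1)·0.783 - (3)·1.220) / (7) = 1.080
  v = (-3 - (-1)·1.080 - (-4)·1.220) / (9) = 0.329
  w = (10 - (-1)·1.080 - (3)·0.329) / (7) = 1.442

(1.080, 0.329, 1.442)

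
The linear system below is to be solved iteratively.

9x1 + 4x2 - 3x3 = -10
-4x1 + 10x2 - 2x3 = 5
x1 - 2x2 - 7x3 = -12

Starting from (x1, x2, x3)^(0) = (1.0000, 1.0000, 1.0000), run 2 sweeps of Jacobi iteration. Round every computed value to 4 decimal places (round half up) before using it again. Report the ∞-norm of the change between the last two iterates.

0.7746

Iteration 1:
  x1 = (-10 - (4)·1.0000 - (-3)·1.0000) / (9) = -1.2222
  x2 = (5 - (-4)·1.0000 - (-2)·1.0000) / (10) = 1.1000
  x3 = (-12 - (1)·1.0000 - (-2)·1.0000) / (-7) = 1.5714
Iteration 2:
  x1 = (-10 - (4)·1.1000 - (-3)·1.5714) / (9) = -1.0762
  x2 = (5 - (-4)·-1.2222 - (-2)·1.5714) / (10) = 0.3254
  x3 = (-12 - (1)·-1.2222 - (-2)·1.1000) / (-7) = 1.2254
Change: (0.1460, -0.7746, -0.3460) → max |·| = 0.7746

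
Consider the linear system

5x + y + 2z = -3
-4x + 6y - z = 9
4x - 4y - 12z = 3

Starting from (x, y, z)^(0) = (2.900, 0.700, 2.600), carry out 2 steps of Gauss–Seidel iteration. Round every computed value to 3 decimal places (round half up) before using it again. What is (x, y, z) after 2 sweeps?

Iteration 1:
  x = (-3 - (1)·0.700 - (2)·2.600) / (5) = -1.780
  y = (9 - (-4)·-1.780 - (-1)·2.600) / (6) = 0.747
  z = (3 - (4)·-1.780 - (-4)·0.747) / (-12) = -1.092
Iteration 2:
  x = (-3 - (1)·0.747 - (2)·-1.092) / (5) = -0.313
  y = (9 - (-4)·-0.313 - (-1)·-1.092) / (6) = 1.109
  z = (3 - (4)·-0.313 - (-4)·1.109) / (-12) = -0.724

(-0.313, 1.109, -0.724)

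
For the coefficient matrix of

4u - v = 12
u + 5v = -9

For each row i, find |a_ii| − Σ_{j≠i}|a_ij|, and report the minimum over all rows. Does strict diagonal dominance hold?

row 1: |4| − (1) = 3
row 2: |5| − (1) = 4
minimum over rows = 3 → strictly diagonally dominant (convergence guaranteed)

3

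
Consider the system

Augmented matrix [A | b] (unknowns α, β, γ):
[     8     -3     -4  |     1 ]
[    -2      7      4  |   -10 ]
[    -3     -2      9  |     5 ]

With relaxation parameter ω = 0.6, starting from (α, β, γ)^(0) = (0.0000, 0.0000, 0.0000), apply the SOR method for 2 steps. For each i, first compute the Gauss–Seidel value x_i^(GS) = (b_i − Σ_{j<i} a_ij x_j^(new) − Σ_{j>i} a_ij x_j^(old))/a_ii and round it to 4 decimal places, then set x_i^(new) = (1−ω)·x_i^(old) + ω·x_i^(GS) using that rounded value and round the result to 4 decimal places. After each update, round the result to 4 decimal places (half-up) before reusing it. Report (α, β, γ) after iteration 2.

(-0.0143, -1.2781, 0.2544)

Iteration 1:
  α: GS value = (1 - (-3)·0.0000 - (-4)·0.0000) / (8) = 0.1250;  α ← (1−ω)·0.0000 + ω·0.1250 = 0.0750
  β: GS value = (-10 - (-2)·0.0750 - (4)·0.0000) / (7) = -1.4071;  β ← (1−ω)·0.0000 + ω·-1.4071 = -0.8443
  γ: GS value = (5 - (-3)·0.0750 - (-2)·-0.8443) / (9) = 0.3929;  γ ← (1−ω)·0.0000 + ω·0.3929 = 0.2357
Iteration 2:
  α: GS value = (1 - (-3)·-0.8443 - (-4)·0.2357) / (8) = -0.0738;  α ← (1−ω)·0.0750 + ω·-0.0738 = -0.0143
  β: GS value = (-10 - (-2)·-0.0143 - (4)·0.2357) / (7) = -1.5673;  β ← (1−ω)·-0.8443 + ω·-1.5673 = -1.2781
  γ: GS value = (5 - (-3)·-0.0143 - (-2)·-1.2781) / (9) = 0.2668;  γ ← (1−ω)·0.2357 + ω·0.2668 = 0.2544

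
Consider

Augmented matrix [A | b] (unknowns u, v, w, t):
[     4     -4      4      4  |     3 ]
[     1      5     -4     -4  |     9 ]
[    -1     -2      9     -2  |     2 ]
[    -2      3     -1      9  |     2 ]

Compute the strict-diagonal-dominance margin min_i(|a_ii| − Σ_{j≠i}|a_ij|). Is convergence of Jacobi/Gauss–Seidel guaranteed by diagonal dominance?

-8

row 1: |4| − (4+4+4) = -8
row 2: |5| − (1+4+4) = -4
row 3: |9| − (1+2+2) = 4
row 4: |9| − (2+3+1) = 3
minimum over rows = -8 → not strictly diagonally dominant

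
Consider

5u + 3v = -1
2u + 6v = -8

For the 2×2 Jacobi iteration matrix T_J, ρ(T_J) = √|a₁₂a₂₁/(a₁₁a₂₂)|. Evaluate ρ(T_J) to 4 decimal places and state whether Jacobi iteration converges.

0.4472

a₁₂a₂₁/(a₁₁a₂₂) = (3)·(2) / ((5)·(6)) = 0.200000
ρ = √|0.200000| = √0.200000 = 0.4472
ρ < 1, so Jacobi converges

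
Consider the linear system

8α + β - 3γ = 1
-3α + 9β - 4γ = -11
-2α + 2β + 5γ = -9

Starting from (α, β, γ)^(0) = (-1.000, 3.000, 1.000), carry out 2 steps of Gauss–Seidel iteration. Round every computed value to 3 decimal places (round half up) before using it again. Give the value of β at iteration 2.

Iteration 1:
  α = (1 - (1)·3.000 - (-3)·1.000) / (8) = 0.125
  β = (-11 - (-3)·0.125 - (-4)·1.000) / (9) = -0.736
  γ = (-9 - (-2)·0.125 - (2)·-0.736) / (5) = -1.456
Iteration 2:
  α = (1 - (1)·-0.736 - (-3)·-1.456) / (8) = -0.329
  β = (-11 - (-3)·-0.329 - (-4)·-1.456) / (9) = -1.979
  γ = (-9 - (-2)·-0.329 - (2)·-1.979) / (5) = -1.140

-1.979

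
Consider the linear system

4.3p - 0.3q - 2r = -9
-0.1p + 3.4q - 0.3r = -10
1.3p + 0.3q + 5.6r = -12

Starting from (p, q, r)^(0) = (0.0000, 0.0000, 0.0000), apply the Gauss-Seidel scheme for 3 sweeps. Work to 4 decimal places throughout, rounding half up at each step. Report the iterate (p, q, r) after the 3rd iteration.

(-2.9077, -3.1394, -1.2997)

Iteration 1:
  p = (-9 - (-0.3)·0.0000 - (-2)·0.0000) / (4.3) = -2.0930
  q = (-10 - (-0.1)·-2.0930 - (-0.3)·0.0000) / (3.4) = -3.0027
  r = (-12 - (1.3)·-2.0930 - (0.3)·-3.0027) / (5.6) = -1.4961
Iteration 2:
  p = (-9 - (-0.3)·-3.0027 - (-2)·-1.4961) / (4.3) = -2.9984
  q = (-10 - (-0.1)·-2.9984 - (-0.3)·-1.4961) / (3.4) = -3.1614
  r = (-12 - (1.3)·-2.9984 - (0.3)·-3.1614) / (5.6) = -1.2774
Iteration 3:
  p = (-9 - (-0.3)·-3.1614 - (-2)·-1.2774) / (4.3) = -2.9077
  q = (-10 - (-0.1)·-2.9077 - (-0.3)·-1.2774) / (3.4) = -3.1394
  r = (-12 - (1.3)·-2.9077 - (0.3)·-3.1394) / (5.6) = -1.2997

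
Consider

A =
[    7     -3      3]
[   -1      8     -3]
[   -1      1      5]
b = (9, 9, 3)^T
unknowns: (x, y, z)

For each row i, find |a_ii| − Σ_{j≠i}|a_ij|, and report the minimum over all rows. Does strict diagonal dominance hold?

row 1: |7| − (3+3) = 1
row 2: |8| − (1+3) = 4
row 3: |5| − (1+1) = 3
minimum over rows = 1 → strictly diagonally dominant (convergence guaranteed)

1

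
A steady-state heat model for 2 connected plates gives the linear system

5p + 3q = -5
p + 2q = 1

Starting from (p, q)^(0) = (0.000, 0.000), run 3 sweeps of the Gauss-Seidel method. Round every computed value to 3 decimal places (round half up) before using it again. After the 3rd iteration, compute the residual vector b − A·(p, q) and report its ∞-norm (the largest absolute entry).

0.270

Iteration 1:
  p = (-5 - (3)·0.000) / (5) = -1.000
  q = (1 - (1)·-1.000) / (2) = 1.000
Iteration 2:
  p = (-5 - (3)·1.000) / (5) = -1.600
  q = (1 - (1)·-1.600) / (2) = 1.300
Iteration 3:
  p = (-5 - (3)·1.300) / (5) = -1.780
  q = (1 - (1)·-1.780) / (2) = 1.390
Residual b − A·x = (-0.270, 0.000); ∞-norm = 0.270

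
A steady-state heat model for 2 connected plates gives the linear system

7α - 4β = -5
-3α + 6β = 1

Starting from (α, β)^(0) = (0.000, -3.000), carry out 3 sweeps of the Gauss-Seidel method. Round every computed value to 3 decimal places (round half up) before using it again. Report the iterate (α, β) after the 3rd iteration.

Iteration 1:
  α = (-5 - (-4)·-3.000) / (7) = -2.429
  β = (1 - (-3)·-2.429) / (6) = -1.048
Iteration 2:
  α = (-5 - (-4)·-1.048) / (7) = -1.313
  β = (1 - (-3)·-1.313) / (6) = -0.490
Iteration 3:
  α = (-5 - (-4)·-0.490) / (7) = -0.994
  β = (1 - (-3)·-0.994) / (6) = -0.330

(-0.994, -0.330)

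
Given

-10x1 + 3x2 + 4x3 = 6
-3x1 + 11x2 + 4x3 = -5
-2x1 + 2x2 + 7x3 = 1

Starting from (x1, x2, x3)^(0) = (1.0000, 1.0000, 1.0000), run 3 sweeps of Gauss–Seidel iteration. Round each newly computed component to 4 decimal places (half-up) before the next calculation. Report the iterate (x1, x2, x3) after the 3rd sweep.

Iteration 1:
  x1 = (6 - (3)·1.0000 - (4)·1.0000) / (-10) = 0.1000
  x2 = (-5 - (-3)·0.1000 - (4)·1.0000) / (11) = -0.7909
  x3 = (1 - (-2)·0.1000 - (2)·-0.7909) / (7) = 0.3974
Iteration 2:
  x1 = (6 - (3)·-0.7909 - (4)·0.3974) / (-10) = -0.6783
  x2 = (-5 - (-3)·-0.6783 - (4)·0.3974) / (11) = -0.7840
  x3 = (1 - (-2)·-0.6783 - (2)·-0.7840) / (7) = 0.1731
Iteration 3:
  x1 = (6 - (3)·-0.7840 - (4)·0.1731) / (-10) = -0.7660
  x2 = (-5 - (-3)·-0.7660 - (4)·0.1731) / (11) = -0.7264
  x3 = (1 - (-2)·-0.7660 - (2)·-0.7264) / (7) = 0.1315

(-0.7660, -0.7264, 0.1315)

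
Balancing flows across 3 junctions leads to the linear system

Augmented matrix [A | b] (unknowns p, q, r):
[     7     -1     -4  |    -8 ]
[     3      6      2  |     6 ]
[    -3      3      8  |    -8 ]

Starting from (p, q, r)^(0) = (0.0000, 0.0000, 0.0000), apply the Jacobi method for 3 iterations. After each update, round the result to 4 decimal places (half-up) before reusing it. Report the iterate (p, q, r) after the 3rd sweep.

(-1.9014, 2.3869, -2.3036)

Iteration 1:
  p = (-8 - (-1)·0.0000 - (-4)·0.0000) / (7) = -1.1429
  q = (6 - (3)·0.0000 - (2)·0.0000) / (6) = 1.0000
  r = (-8 - (-3)·0.0000 - (3)·0.0000) / (8) = -1.0000
Iteration 2:
  p = (-8 - (-1)·1.0000 - (-4)·-1.0000) / (7) = -1.5714
  q = (6 - (3)·-1.1429 - (2)·-1.0000) / (6) = 1.9048
  r = (-8 - (-3)·-1.1429 - (3)·1.0000) / (8) = -1.8036
Iteration 3:
  p = (-8 - (-1)·1.9048 - (-4)·-1.8036) / (7) = -1.9014
  q = (6 - (3)·-1.5714 - (2)·-1.8036) / (6) = 2.3869
  r = (-8 - (-3)·-1.5714 - (3)·1.9048) / (8) = -2.3036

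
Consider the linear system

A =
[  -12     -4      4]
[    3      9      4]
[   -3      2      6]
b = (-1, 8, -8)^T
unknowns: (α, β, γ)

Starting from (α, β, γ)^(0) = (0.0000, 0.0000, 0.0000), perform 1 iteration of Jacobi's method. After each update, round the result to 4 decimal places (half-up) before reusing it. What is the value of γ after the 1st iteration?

Iteration 1:
  α = (-1 - (-4)·0.0000 - (4)·0.0000) / (-12) = 0.0833
  β = (8 - (3)·0.0000 - (4)·0.0000) / (9) = 0.8889
  γ = (-8 - (-3)·0.0000 - (2)·0.0000) / (6) = -1.3333

-1.3333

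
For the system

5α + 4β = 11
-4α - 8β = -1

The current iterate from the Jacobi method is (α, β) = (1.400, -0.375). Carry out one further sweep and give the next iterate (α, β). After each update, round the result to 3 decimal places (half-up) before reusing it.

(2.500, -0.575)

One sweep:
  α = (11 - (4)·-0.375) / (5) = 2.500
  β = (-1 - (-4)·1.400) / (-8) = -0.575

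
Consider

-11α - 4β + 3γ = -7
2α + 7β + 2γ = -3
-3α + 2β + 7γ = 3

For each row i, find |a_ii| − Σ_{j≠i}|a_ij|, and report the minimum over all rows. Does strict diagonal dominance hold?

row 1: |-11| − (4+3) = 4
row 2: |7| − (2+2) = 3
row 3: |7| − (3+2) = 2
minimum over rows = 2 → strictly diagonally dominant (convergence guaranteed)

2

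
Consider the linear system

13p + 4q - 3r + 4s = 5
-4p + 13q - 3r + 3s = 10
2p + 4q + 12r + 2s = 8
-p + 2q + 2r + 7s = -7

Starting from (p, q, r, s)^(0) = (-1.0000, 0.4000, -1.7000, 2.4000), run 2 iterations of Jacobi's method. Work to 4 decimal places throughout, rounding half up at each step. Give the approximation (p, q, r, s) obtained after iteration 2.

Iteration 1:
  p = (5 - (4)·0.4000 - (-3)·-1.7000 - (4)·2.4000) / (13) = -0.8692
  q = (10 - (-4)·-1.0000 - (-3)·-1.7000 - (3)·2.4000) / (13) = -0.4846
  r = (8 - (2)·-1.0000 - (4)·0.4000 - (2)·2.4000) / (12) = 0.3000
  s = (-7 - (-1)·-1.0000 - (2)·0.4000 - (2)·-1.7000) / (7) = -0.7714
Iteration 2:
  p = (5 - (4)·-0.4846 - (-3)·0.3000 - (4)·-0.7714) / (13) = 0.8403
  q = (10 - (-4)·-0.8692 - (-3)·0.3000 - (3)·-0.7714) / (13) = 0.7490
  r = (8 - (2)·-0.8692 - (4)·-0.4846 - (2)·-0.7714) / (12) = 1.1016
  s = (-7 - (-1)·-0.8692 - (2)·-0.4846 - (2)·0.3000) / (7) = -1.0714

(0.8403, 0.7490, 1.1016, -1.0714)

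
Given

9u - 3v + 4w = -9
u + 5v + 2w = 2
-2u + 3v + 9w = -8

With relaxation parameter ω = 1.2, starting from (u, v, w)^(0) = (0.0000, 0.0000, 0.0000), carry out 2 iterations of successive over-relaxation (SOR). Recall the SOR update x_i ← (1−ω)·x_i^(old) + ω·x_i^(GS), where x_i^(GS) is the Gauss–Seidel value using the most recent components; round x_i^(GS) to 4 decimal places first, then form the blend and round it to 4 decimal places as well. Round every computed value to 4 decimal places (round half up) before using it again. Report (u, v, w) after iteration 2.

Iteration 1:
  u: GS value = (-9 - (-3)·0.0000 - (4)·0.0000) / (9) = -1.0000;  u ← (1−ω)·0.0000 + ω·-1.0000 = -1.2000
  v: GS value = (2 - (1)·-1.2000 - (2)·0.0000) / (5) = 0.6400;  v ← (1−ω)·0.0000 + ω·0.6400 = 0.7680
  w: GS value = (-8 - (-2)·-1.2000 - (3)·0.7680) / (9) = -1.4116;  w ← (1−ω)·0.0000 + ω·-1.4116 = -1.6939
Iteration 2:
  u: GS value = (-9 - (-3)·0.7680 - (4)·-1.6939) / (9) = 0.0088;  u ← (1−ω)·-1.2000 + ω·0.0088 = 0.2506
  v: GS value = (2 - (1)·0.2506 - (2)·-1.6939) / (5) = 1.0274;  v ← (1−ω)·0.7680 + ω·1.0274 = 1.0793
  w: GS value = (-8 - (-2)·0.2506 - (3)·1.0793) / (9) = -1.1930;  w ← (1−ω)·-1.6939 + ω·-1.1930 = -1.0928

(0.2506, 1.0793, -1.0928)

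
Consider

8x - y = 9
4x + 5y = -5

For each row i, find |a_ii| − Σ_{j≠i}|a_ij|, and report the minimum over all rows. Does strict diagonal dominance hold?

row 1: |8| − (1) = 7
row 2: |5| − (4) = 1
minimum over rows = 1 → strictly diagonally dominant (convergence guaranteed)

1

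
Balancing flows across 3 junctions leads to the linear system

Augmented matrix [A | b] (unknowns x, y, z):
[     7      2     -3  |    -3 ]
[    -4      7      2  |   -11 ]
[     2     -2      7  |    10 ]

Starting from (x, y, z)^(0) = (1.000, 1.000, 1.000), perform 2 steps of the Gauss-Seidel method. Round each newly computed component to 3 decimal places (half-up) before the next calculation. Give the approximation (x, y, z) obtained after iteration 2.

Iteration 1:
  x = (-3 - (2)·1.000 - (-3)·1.000) / (7) = -0.286
  y = (-11 - (-4)·-0.286 - (2)·1.000) / (7) = -2.021
  z = (10 - (2)·-0.286 - (-2)·-2.021) / (7) = 0.933
Iteration 2:
  x = (-3 - (2)·-2.021 - (-3)·0.933) / (7) = 0.549
  y = (-11 - (-4)·0.549 - (2)·0.933) / (7) = -1.524
  z = (10 - (2)·0.549 - (-2)·-1.524) / (7) = 0.836

(0.549, -1.524, 0.836)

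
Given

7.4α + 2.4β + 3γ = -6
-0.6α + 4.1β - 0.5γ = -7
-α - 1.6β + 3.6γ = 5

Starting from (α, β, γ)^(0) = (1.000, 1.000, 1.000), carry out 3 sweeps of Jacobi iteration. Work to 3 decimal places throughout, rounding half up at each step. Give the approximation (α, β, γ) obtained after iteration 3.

Iteration 1:
  α = (-6 - (2.4)·1.000 - (3)·1.000) / (7.4) = -1.541
  β = (-7 - (-0.6)·1.000 - (-0.5)·1.000) / (4.1) = -1.439
  γ = (5 - (-1)·1.000 - (-1.6)·1.000) / (3.6) = 2.111
Iteration 2:
  α = (-6 - (2.4)·-1.439 - (3)·2.111) / (7.4) = -1.200
  β = (-7 - (-0.6)·-1.541 - (-0.5)·2.111) / (4.1) = -1.675
  γ = (5 - (-1)·-1.541 - (-1.6)·-1.439) / (3.6) = 0.321
Iteration 3:
  α = (-6 - (2.4)·-1.675 - (3)·0.321) / (7.4) = -0.398
  β = (-7 - (-0.6)·-1.200 - (-0.5)·0.321) / (4.1) = -1.844
  γ = (5 - (-1)·-1.200 - (-1.6)·-1.675) / (3.6) = 0.311

(-0.398, -1.844, 0.311)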